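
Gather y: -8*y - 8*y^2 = -8*y^2 - 8*y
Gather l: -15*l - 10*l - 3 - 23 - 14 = -25*l - 40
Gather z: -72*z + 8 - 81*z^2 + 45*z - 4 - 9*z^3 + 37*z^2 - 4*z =-9*z^3 - 44*z^2 - 31*z + 4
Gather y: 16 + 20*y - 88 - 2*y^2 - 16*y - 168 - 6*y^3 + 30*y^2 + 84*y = -6*y^3 + 28*y^2 + 88*y - 240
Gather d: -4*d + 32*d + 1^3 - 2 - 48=28*d - 49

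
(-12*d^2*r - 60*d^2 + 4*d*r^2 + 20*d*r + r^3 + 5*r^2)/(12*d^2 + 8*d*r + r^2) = (-2*d*r - 10*d + r^2 + 5*r)/(2*d + r)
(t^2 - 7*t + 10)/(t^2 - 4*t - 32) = (-t^2 + 7*t - 10)/(-t^2 + 4*t + 32)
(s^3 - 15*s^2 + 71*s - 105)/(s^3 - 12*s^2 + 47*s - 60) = (s - 7)/(s - 4)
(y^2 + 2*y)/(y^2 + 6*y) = (y + 2)/(y + 6)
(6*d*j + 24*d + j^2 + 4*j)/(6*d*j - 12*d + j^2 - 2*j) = (j + 4)/(j - 2)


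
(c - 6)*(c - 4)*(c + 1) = c^3 - 9*c^2 + 14*c + 24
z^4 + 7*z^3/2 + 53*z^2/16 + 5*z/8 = z*(z + 1/4)*(z + 5/4)*(z + 2)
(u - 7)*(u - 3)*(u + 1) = u^3 - 9*u^2 + 11*u + 21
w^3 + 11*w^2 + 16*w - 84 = (w - 2)*(w + 6)*(w + 7)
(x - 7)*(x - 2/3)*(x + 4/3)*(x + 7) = x^4 + 2*x^3/3 - 449*x^2/9 - 98*x/3 + 392/9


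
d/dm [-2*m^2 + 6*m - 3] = 6 - 4*m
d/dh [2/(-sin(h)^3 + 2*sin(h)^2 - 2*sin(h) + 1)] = 2*(3*sin(h)^2 - 4*sin(h) + 2)*cos(h)/((sin(h) - 1)^2*(sin(h)^2 - sin(h) + 1)^2)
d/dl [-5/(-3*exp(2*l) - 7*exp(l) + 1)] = (-30*exp(l) - 35)*exp(l)/(3*exp(2*l) + 7*exp(l) - 1)^2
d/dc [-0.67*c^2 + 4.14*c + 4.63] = 4.14 - 1.34*c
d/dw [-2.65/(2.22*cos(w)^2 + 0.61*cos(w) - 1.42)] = -(11.766*cos(w) + 1.6165)*sin(w)/(2.22*cos(w)^2 + 0.61*cos(w) - 1.42)^2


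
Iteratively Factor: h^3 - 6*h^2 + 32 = (h - 4)*(h^2 - 2*h - 8) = (h - 4)*(h + 2)*(h - 4)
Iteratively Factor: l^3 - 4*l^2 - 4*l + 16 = (l - 2)*(l^2 - 2*l - 8) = (l - 2)*(l + 2)*(l - 4)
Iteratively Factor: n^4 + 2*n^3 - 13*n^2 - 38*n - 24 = (n + 1)*(n^3 + n^2 - 14*n - 24) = (n + 1)*(n + 2)*(n^2 - n - 12) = (n - 4)*(n + 1)*(n + 2)*(n + 3)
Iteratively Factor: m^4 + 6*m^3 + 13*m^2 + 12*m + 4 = (m + 2)*(m^3 + 4*m^2 + 5*m + 2) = (m + 1)*(m + 2)*(m^2 + 3*m + 2) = (m + 1)^2*(m + 2)*(m + 2)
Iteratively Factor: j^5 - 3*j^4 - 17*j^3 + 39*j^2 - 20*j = (j + 4)*(j^4 - 7*j^3 + 11*j^2 - 5*j) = (j - 1)*(j + 4)*(j^3 - 6*j^2 + 5*j) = (j - 1)^2*(j + 4)*(j^2 - 5*j) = (j - 5)*(j - 1)^2*(j + 4)*(j)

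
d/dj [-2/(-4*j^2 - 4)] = -j/(j^2 + 1)^2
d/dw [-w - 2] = -1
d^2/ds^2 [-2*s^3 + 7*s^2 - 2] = 14 - 12*s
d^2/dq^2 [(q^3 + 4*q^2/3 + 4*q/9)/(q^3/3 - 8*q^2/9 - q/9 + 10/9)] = 2*(324*q^6 + 189*q^5 - 1800*q^4 - 1619*q^3 + 1890*q^2 + 3660*q + 1240)/(27*q^9 - 216*q^8 + 549*q^7 - 98*q^6 - 1623*q^5 + 1716*q^4 + 1379*q^3 - 2370*q^2 - 300*q + 1000)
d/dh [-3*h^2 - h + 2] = -6*h - 1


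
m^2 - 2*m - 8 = (m - 4)*(m + 2)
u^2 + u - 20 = (u - 4)*(u + 5)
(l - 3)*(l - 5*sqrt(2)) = l^2 - 5*sqrt(2)*l - 3*l + 15*sqrt(2)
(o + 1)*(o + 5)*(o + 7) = o^3 + 13*o^2 + 47*o + 35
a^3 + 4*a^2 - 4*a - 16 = (a - 2)*(a + 2)*(a + 4)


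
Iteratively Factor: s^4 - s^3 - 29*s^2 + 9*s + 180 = (s - 3)*(s^3 + 2*s^2 - 23*s - 60) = (s - 5)*(s - 3)*(s^2 + 7*s + 12) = (s - 5)*(s - 3)*(s + 4)*(s + 3)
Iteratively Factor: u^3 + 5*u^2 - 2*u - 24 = (u + 4)*(u^2 + u - 6) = (u - 2)*(u + 4)*(u + 3)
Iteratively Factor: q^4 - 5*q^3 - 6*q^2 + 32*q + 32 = (q + 1)*(q^3 - 6*q^2 + 32) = (q - 4)*(q + 1)*(q^2 - 2*q - 8) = (q - 4)*(q + 1)*(q + 2)*(q - 4)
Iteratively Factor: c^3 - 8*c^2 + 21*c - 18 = (c - 2)*(c^2 - 6*c + 9) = (c - 3)*(c - 2)*(c - 3)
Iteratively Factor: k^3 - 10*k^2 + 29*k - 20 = (k - 4)*(k^2 - 6*k + 5) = (k - 4)*(k - 1)*(k - 5)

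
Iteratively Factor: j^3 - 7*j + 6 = (j - 1)*(j^2 + j - 6) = (j - 2)*(j - 1)*(j + 3)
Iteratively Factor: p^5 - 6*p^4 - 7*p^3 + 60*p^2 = (p + 3)*(p^4 - 9*p^3 + 20*p^2) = (p - 4)*(p + 3)*(p^3 - 5*p^2) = p*(p - 4)*(p + 3)*(p^2 - 5*p) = p^2*(p - 4)*(p + 3)*(p - 5)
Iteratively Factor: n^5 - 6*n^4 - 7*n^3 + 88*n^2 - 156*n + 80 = (n - 2)*(n^4 - 4*n^3 - 15*n^2 + 58*n - 40) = (n - 2)^2*(n^3 - 2*n^2 - 19*n + 20) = (n - 5)*(n - 2)^2*(n^2 + 3*n - 4) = (n - 5)*(n - 2)^2*(n + 4)*(n - 1)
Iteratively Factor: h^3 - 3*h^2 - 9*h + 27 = (h - 3)*(h^2 - 9) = (h - 3)^2*(h + 3)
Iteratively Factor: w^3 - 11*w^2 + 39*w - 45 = (w - 3)*(w^2 - 8*w + 15) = (w - 5)*(w - 3)*(w - 3)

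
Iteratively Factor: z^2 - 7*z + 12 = (z - 3)*(z - 4)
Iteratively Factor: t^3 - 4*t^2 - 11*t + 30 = (t + 3)*(t^2 - 7*t + 10) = (t - 2)*(t + 3)*(t - 5)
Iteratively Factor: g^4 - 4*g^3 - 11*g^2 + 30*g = (g - 2)*(g^3 - 2*g^2 - 15*g) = g*(g - 2)*(g^2 - 2*g - 15) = g*(g - 2)*(g + 3)*(g - 5)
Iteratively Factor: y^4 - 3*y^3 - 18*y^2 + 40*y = (y - 2)*(y^3 - y^2 - 20*y) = y*(y - 2)*(y^2 - y - 20) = y*(y - 2)*(y + 4)*(y - 5)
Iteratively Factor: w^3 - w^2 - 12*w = (w - 4)*(w^2 + 3*w) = w*(w - 4)*(w + 3)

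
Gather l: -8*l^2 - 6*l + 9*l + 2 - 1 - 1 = -8*l^2 + 3*l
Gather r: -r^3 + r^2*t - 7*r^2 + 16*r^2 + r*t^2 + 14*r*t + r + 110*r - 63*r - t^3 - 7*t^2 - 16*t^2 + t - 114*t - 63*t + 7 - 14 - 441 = -r^3 + r^2*(t + 9) + r*(t^2 + 14*t + 48) - t^3 - 23*t^2 - 176*t - 448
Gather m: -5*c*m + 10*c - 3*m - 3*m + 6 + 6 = 10*c + m*(-5*c - 6) + 12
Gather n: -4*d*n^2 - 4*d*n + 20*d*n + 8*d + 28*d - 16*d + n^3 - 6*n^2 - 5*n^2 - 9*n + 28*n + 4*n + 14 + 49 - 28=20*d + n^3 + n^2*(-4*d - 11) + n*(16*d + 23) + 35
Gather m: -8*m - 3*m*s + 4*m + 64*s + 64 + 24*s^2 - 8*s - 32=m*(-3*s - 4) + 24*s^2 + 56*s + 32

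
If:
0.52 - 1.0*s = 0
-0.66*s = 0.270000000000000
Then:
No Solution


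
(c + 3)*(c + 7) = c^2 + 10*c + 21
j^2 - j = j*(j - 1)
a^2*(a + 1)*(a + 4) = a^4 + 5*a^3 + 4*a^2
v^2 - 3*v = v*(v - 3)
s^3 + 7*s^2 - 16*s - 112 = (s - 4)*(s + 4)*(s + 7)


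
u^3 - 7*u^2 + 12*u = u*(u - 4)*(u - 3)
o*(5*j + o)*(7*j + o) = 35*j^2*o + 12*j*o^2 + o^3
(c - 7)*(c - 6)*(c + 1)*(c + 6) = c^4 - 6*c^3 - 43*c^2 + 216*c + 252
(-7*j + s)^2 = 49*j^2 - 14*j*s + s^2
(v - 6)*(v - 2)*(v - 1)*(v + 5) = v^4 - 4*v^3 - 25*v^2 + 88*v - 60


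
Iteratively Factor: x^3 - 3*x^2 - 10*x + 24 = (x - 4)*(x^2 + x - 6) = (x - 4)*(x - 2)*(x + 3)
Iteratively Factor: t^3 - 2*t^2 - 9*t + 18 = (t - 2)*(t^2 - 9) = (t - 2)*(t + 3)*(t - 3)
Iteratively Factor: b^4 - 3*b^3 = (b)*(b^3 - 3*b^2) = b^2*(b^2 - 3*b) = b^3*(b - 3)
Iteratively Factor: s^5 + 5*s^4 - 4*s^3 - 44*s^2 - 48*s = (s + 2)*(s^4 + 3*s^3 - 10*s^2 - 24*s) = (s - 3)*(s + 2)*(s^3 + 6*s^2 + 8*s) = (s - 3)*(s + 2)^2*(s^2 + 4*s) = (s - 3)*(s + 2)^2*(s + 4)*(s)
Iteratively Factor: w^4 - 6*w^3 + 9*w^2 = (w)*(w^3 - 6*w^2 + 9*w) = w*(w - 3)*(w^2 - 3*w) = w^2*(w - 3)*(w - 3)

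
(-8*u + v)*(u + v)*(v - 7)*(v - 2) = -8*u^2*v^2 + 72*u^2*v - 112*u^2 - 7*u*v^3 + 63*u*v^2 - 98*u*v + v^4 - 9*v^3 + 14*v^2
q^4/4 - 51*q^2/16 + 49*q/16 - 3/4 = (q/4 + 1)*(q - 3)*(q - 1/2)^2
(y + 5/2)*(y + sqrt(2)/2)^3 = y^4 + 3*sqrt(2)*y^3/2 + 5*y^3/2 + 3*y^2/2 + 15*sqrt(2)*y^2/4 + sqrt(2)*y/4 + 15*y/4 + 5*sqrt(2)/8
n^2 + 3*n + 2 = (n + 1)*(n + 2)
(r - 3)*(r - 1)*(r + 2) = r^3 - 2*r^2 - 5*r + 6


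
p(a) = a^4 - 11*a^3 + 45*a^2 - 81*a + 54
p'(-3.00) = -756.00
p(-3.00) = 1080.00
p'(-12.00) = -12825.00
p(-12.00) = 47250.00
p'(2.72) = 0.15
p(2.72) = -0.02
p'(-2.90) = -717.09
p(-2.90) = 1006.36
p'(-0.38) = -120.18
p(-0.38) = 91.90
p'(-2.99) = -752.05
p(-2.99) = 1072.46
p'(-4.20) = -1337.47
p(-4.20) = 2314.14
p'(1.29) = -11.23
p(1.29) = 3.55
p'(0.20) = -64.29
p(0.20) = 39.51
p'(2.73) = 0.14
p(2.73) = -0.01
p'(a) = 4*a^3 - 33*a^2 + 90*a - 81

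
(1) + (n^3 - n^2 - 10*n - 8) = n^3 - n^2 - 10*n - 7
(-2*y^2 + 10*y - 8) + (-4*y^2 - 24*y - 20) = -6*y^2 - 14*y - 28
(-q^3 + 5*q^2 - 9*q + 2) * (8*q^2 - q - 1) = -8*q^5 + 41*q^4 - 76*q^3 + 20*q^2 + 7*q - 2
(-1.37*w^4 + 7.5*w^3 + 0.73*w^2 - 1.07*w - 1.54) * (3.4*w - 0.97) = -4.658*w^5 + 26.8289*w^4 - 4.793*w^3 - 4.3461*w^2 - 4.1981*w + 1.4938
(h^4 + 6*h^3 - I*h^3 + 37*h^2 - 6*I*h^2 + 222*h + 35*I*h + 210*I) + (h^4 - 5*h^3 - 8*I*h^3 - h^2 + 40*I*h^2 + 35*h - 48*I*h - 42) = 2*h^4 + h^3 - 9*I*h^3 + 36*h^2 + 34*I*h^2 + 257*h - 13*I*h - 42 + 210*I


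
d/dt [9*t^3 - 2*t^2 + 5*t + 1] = 27*t^2 - 4*t + 5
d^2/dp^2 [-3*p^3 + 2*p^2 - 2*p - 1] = 4 - 18*p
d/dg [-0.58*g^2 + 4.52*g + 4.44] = 4.52 - 1.16*g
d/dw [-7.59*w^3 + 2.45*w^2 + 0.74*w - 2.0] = -22.77*w^2 + 4.9*w + 0.74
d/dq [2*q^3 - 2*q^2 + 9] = 2*q*(3*q - 2)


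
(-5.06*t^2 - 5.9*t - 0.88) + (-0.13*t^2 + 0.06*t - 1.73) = -5.19*t^2 - 5.84*t - 2.61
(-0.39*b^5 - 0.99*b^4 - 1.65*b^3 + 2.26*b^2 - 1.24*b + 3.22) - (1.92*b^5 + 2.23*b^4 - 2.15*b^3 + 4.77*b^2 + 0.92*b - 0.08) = -2.31*b^5 - 3.22*b^4 + 0.5*b^3 - 2.51*b^2 - 2.16*b + 3.3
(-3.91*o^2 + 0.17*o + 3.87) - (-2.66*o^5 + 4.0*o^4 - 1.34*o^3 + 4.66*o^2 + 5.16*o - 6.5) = 2.66*o^5 - 4.0*o^4 + 1.34*o^3 - 8.57*o^2 - 4.99*o + 10.37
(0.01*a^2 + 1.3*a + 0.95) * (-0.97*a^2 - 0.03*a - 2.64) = -0.0097*a^4 - 1.2613*a^3 - 0.9869*a^2 - 3.4605*a - 2.508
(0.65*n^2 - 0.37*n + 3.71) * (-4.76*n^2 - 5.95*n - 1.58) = -3.094*n^4 - 2.1063*n^3 - 16.4851*n^2 - 21.4899*n - 5.8618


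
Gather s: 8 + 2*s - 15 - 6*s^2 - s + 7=-6*s^2 + s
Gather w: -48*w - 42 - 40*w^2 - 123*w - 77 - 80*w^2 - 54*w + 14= -120*w^2 - 225*w - 105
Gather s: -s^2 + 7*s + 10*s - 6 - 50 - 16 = -s^2 + 17*s - 72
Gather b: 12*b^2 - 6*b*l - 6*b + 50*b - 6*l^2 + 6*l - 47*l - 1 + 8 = 12*b^2 + b*(44 - 6*l) - 6*l^2 - 41*l + 7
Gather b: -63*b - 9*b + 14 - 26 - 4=-72*b - 16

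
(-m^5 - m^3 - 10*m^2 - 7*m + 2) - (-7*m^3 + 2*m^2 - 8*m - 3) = -m^5 + 6*m^3 - 12*m^2 + m + 5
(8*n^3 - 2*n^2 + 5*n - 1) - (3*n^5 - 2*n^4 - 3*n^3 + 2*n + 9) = -3*n^5 + 2*n^4 + 11*n^3 - 2*n^2 + 3*n - 10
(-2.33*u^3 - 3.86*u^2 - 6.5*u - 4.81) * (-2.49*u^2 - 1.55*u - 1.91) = 5.8017*u^5 + 13.2229*u^4 + 26.6183*u^3 + 29.4245*u^2 + 19.8705*u + 9.1871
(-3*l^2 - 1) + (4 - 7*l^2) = 3 - 10*l^2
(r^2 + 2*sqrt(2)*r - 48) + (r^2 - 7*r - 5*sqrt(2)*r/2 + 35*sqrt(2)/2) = 2*r^2 - 7*r - sqrt(2)*r/2 - 48 + 35*sqrt(2)/2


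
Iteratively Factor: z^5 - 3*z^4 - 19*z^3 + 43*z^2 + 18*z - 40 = (z - 1)*(z^4 - 2*z^3 - 21*z^2 + 22*z + 40) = (z - 1)*(z + 1)*(z^3 - 3*z^2 - 18*z + 40) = (z - 1)*(z + 1)*(z + 4)*(z^2 - 7*z + 10) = (z - 5)*(z - 1)*(z + 1)*(z + 4)*(z - 2)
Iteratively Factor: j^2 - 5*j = (j)*(j - 5)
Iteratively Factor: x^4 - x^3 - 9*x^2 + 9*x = (x)*(x^3 - x^2 - 9*x + 9) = x*(x - 1)*(x^2 - 9) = x*(x - 1)*(x + 3)*(x - 3)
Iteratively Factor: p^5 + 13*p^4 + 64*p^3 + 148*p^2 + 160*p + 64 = (p + 4)*(p^4 + 9*p^3 + 28*p^2 + 36*p + 16) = (p + 2)*(p + 4)*(p^3 + 7*p^2 + 14*p + 8) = (p + 1)*(p + 2)*(p + 4)*(p^2 + 6*p + 8) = (p + 1)*(p + 2)^2*(p + 4)*(p + 4)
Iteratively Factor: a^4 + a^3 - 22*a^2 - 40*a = (a + 4)*(a^3 - 3*a^2 - 10*a) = (a - 5)*(a + 4)*(a^2 + 2*a) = a*(a - 5)*(a + 4)*(a + 2)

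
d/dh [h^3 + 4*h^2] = h*(3*h + 8)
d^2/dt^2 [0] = 0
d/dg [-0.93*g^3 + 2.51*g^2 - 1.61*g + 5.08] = -2.79*g^2 + 5.02*g - 1.61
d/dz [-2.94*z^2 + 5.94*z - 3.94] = 5.94 - 5.88*z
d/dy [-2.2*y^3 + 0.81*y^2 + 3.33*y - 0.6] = -6.6*y^2 + 1.62*y + 3.33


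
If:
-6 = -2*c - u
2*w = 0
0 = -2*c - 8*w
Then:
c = 0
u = 6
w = 0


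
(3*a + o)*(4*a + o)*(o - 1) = 12*a^2*o - 12*a^2 + 7*a*o^2 - 7*a*o + o^3 - o^2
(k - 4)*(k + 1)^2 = k^3 - 2*k^2 - 7*k - 4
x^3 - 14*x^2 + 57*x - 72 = (x - 8)*(x - 3)^2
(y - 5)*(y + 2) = y^2 - 3*y - 10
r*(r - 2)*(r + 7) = r^3 + 5*r^2 - 14*r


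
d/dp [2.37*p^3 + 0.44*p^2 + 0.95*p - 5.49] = 7.11*p^2 + 0.88*p + 0.95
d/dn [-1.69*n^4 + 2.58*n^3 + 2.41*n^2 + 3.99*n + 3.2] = -6.76*n^3 + 7.74*n^2 + 4.82*n + 3.99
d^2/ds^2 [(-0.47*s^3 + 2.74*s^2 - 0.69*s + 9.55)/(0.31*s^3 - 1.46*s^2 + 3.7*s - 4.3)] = (1.11022302462516e-16*s^7 + 0.101184000000002*s^6 + 2.836686*s^5 - 13.487976*s^4 + 3.25353200000006*s^3 + 118.48242*s^2 - 259.30458*s + 220.9386)/(0.029791*s^9 - 0.420918*s^8 + 3.049098*s^7 - 14.399546*s^6 + 48.06954*s^5 - 117.05244*s^4 + 207.2203*s^3 - 257.5872*s^2 + 205.239*s - 79.507)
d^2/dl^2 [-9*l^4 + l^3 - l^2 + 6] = -108*l^2 + 6*l - 2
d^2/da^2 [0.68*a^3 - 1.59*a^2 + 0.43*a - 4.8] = 4.08*a - 3.18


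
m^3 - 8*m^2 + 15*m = m*(m - 5)*(m - 3)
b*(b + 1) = b^2 + b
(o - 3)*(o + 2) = o^2 - o - 6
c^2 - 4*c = c*(c - 4)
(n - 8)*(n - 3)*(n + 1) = n^3 - 10*n^2 + 13*n + 24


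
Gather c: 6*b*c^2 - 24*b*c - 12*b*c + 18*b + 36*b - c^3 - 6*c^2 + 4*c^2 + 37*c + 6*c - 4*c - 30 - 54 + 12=54*b - c^3 + c^2*(6*b - 2) + c*(39 - 36*b) - 72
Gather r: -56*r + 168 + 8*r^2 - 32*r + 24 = 8*r^2 - 88*r + 192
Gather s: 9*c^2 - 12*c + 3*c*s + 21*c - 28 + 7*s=9*c^2 + 9*c + s*(3*c + 7) - 28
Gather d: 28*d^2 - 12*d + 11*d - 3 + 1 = 28*d^2 - d - 2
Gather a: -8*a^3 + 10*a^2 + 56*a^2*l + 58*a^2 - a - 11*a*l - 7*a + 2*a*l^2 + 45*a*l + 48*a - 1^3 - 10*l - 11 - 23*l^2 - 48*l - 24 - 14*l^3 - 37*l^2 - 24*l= -8*a^3 + a^2*(56*l + 68) + a*(2*l^2 + 34*l + 40) - 14*l^3 - 60*l^2 - 82*l - 36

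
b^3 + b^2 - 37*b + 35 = (b - 5)*(b - 1)*(b + 7)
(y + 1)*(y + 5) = y^2 + 6*y + 5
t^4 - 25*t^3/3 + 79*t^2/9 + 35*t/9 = t*(t - 7)*(t - 5/3)*(t + 1/3)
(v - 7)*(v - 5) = v^2 - 12*v + 35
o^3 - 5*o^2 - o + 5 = (o - 5)*(o - 1)*(o + 1)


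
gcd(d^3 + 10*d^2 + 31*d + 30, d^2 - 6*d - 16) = d + 2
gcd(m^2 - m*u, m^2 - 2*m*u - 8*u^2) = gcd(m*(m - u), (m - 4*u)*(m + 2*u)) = 1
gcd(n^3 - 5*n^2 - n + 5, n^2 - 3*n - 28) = 1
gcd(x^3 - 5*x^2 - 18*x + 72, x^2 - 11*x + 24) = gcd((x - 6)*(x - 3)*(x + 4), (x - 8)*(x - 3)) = x - 3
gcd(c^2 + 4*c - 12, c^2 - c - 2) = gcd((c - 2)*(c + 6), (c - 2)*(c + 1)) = c - 2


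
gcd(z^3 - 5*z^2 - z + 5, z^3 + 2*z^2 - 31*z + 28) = z - 1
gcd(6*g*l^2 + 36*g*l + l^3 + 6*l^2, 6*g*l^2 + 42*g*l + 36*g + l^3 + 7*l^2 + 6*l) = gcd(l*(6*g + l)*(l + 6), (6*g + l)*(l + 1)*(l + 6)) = 6*g*l + 36*g + l^2 + 6*l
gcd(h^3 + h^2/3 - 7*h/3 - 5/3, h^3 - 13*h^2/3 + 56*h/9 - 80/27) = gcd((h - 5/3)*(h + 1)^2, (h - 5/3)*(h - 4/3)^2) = h - 5/3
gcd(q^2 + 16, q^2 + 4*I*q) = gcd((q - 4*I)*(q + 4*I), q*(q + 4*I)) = q + 4*I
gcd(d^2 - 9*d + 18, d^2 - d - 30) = d - 6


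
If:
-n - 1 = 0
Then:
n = -1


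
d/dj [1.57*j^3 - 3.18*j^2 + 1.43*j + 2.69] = 4.71*j^2 - 6.36*j + 1.43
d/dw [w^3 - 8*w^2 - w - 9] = 3*w^2 - 16*w - 1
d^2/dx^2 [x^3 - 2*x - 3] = 6*x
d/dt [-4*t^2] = -8*t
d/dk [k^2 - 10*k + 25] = 2*k - 10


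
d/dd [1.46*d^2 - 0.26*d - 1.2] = 2.92*d - 0.26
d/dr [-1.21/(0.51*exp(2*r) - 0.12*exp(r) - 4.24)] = (1.2342*exp(r) - 0.1452)*exp(r)/(-0.51*exp(2*r) + 0.12*exp(r) + 4.24)^2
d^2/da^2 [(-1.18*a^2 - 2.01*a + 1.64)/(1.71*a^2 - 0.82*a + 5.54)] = (-15.064074*a^3 + 95.844816*a^2 + 100.451556*a - 119.561512)/(5.000211*a^6 - 7.193286*a^5 + 52.047954*a^4 - 47.160496*a^3 + 168.623196*a^2 - 75.501336*a + 170.031464)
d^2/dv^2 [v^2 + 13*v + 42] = 2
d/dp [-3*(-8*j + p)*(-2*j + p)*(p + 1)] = -48*j^2 + 60*j*p + 30*j - 9*p^2 - 6*p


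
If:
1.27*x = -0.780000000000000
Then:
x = -0.61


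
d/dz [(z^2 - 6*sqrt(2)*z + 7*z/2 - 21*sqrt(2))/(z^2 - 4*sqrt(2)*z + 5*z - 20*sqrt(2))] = (3*z^2 + 4*sqrt(2)*z^2 + 4*sqrt(2)*z + 70*sqrt(2) + 144)/(2*(z^4 - 8*sqrt(2)*z^3 + 10*z^3 - 80*sqrt(2)*z^2 + 57*z^2 - 200*sqrt(2)*z + 320*z + 800))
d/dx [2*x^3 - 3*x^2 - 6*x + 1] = 6*x^2 - 6*x - 6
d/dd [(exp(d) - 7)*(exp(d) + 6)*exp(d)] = (3*exp(2*d) - 2*exp(d) - 42)*exp(d)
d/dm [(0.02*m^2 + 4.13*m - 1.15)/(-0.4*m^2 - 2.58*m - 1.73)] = (1.6004*m^2 - 0.9892*m - 10.1119)/(0.16*m^4 + 2.064*m^3 + 8.0404*m^2 + 8.9268*m + 2.9929)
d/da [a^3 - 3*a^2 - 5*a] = 3*a^2 - 6*a - 5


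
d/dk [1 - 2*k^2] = -4*k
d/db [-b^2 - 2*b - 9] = -2*b - 2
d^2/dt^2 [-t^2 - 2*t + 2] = -2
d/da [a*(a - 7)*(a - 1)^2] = 4*a^3 - 27*a^2 + 30*a - 7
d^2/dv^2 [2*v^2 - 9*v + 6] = 4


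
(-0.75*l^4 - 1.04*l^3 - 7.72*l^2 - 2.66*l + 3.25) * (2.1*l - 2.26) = -1.575*l^5 - 0.489*l^4 - 13.8616*l^3 + 11.8612*l^2 + 12.8366*l - 7.345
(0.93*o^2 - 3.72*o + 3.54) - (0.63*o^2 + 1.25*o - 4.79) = 0.3*o^2 - 4.97*o + 8.33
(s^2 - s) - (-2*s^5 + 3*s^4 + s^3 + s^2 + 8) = 2*s^5 - 3*s^4 - s^3 - s - 8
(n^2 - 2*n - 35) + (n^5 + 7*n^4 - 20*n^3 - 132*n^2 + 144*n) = n^5 + 7*n^4 - 20*n^3 - 131*n^2 + 142*n - 35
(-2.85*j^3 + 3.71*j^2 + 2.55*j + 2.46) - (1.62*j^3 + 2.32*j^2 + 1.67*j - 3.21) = -4.47*j^3 + 1.39*j^2 + 0.88*j + 5.67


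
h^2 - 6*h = h*(h - 6)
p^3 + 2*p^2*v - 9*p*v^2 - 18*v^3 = (p - 3*v)*(p + 2*v)*(p + 3*v)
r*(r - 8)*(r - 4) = r^3 - 12*r^2 + 32*r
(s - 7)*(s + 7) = s^2 - 49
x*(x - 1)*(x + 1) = x^3 - x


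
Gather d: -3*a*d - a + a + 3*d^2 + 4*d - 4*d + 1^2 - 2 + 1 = -3*a*d + 3*d^2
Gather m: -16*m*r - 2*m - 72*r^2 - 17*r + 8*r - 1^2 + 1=m*(-16*r - 2) - 72*r^2 - 9*r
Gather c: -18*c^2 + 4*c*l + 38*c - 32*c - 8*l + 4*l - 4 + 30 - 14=-18*c^2 + c*(4*l + 6) - 4*l + 12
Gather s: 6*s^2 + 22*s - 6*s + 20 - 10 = 6*s^2 + 16*s + 10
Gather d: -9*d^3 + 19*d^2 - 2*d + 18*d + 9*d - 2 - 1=-9*d^3 + 19*d^2 + 25*d - 3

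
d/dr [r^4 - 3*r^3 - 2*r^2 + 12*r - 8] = 4*r^3 - 9*r^2 - 4*r + 12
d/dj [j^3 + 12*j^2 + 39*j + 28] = 3*j^2 + 24*j + 39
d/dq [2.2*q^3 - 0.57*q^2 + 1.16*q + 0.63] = 6.6*q^2 - 1.14*q + 1.16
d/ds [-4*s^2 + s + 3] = 1 - 8*s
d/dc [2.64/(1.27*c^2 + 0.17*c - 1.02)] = (-6.7056*c - 0.4488)/(1.27*c^2 + 0.17*c - 1.02)^2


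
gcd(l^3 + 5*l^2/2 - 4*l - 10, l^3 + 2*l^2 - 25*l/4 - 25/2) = l^2 + 9*l/2 + 5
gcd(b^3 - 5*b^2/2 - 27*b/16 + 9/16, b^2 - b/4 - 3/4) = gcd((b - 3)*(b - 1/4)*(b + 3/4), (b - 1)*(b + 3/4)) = b + 3/4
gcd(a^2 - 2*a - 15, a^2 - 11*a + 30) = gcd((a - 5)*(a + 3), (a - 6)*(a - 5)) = a - 5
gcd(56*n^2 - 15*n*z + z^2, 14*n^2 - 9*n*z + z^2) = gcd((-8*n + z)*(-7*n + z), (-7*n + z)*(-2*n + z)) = -7*n + z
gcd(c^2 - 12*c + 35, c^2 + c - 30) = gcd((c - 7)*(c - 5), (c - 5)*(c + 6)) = c - 5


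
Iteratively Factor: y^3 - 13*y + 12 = (y + 4)*(y^2 - 4*y + 3) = (y - 3)*(y + 4)*(y - 1)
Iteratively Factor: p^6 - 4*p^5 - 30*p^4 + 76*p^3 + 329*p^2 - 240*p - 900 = (p + 3)*(p^5 - 7*p^4 - 9*p^3 + 103*p^2 + 20*p - 300) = (p + 2)*(p + 3)*(p^4 - 9*p^3 + 9*p^2 + 85*p - 150) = (p - 2)*(p + 2)*(p + 3)*(p^3 - 7*p^2 - 5*p + 75) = (p - 5)*(p - 2)*(p + 2)*(p + 3)*(p^2 - 2*p - 15) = (p - 5)*(p - 2)*(p + 2)*(p + 3)^2*(p - 5)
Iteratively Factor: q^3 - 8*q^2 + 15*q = (q - 3)*(q^2 - 5*q) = q*(q - 3)*(q - 5)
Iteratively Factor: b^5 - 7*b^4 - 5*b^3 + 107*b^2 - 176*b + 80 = (b - 1)*(b^4 - 6*b^3 - 11*b^2 + 96*b - 80) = (b - 1)^2*(b^3 - 5*b^2 - 16*b + 80) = (b - 4)*(b - 1)^2*(b^2 - b - 20) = (b - 5)*(b - 4)*(b - 1)^2*(b + 4)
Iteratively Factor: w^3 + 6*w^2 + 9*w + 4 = (w + 1)*(w^2 + 5*w + 4) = (w + 1)^2*(w + 4)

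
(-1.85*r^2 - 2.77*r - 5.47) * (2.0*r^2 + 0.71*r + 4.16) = -3.7*r^4 - 6.8535*r^3 - 20.6027*r^2 - 15.4069*r - 22.7552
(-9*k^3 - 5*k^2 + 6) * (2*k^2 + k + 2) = -18*k^5 - 19*k^4 - 23*k^3 + 2*k^2 + 6*k + 12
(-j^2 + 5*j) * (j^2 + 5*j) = -j^4 + 25*j^2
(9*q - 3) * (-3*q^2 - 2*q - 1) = -27*q^3 - 9*q^2 - 3*q + 3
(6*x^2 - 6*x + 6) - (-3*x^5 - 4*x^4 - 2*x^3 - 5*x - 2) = 3*x^5 + 4*x^4 + 2*x^3 + 6*x^2 - x + 8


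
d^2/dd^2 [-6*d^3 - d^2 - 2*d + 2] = -36*d - 2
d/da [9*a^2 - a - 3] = 18*a - 1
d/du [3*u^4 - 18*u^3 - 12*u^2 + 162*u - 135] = 12*u^3 - 54*u^2 - 24*u + 162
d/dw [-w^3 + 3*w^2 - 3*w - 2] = -3*w^2 + 6*w - 3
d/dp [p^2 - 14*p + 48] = 2*p - 14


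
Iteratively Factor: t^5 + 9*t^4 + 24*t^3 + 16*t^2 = (t)*(t^4 + 9*t^3 + 24*t^2 + 16*t) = t*(t + 4)*(t^3 + 5*t^2 + 4*t) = t*(t + 4)^2*(t^2 + t) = t^2*(t + 4)^2*(t + 1)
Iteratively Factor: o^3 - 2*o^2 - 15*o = (o)*(o^2 - 2*o - 15) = o*(o - 5)*(o + 3)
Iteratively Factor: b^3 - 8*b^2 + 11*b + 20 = (b - 4)*(b^2 - 4*b - 5) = (b - 5)*(b - 4)*(b + 1)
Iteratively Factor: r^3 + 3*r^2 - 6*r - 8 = (r + 1)*(r^2 + 2*r - 8) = (r + 1)*(r + 4)*(r - 2)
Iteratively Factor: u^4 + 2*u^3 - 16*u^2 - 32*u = (u + 2)*(u^3 - 16*u) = (u + 2)*(u + 4)*(u^2 - 4*u) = u*(u + 2)*(u + 4)*(u - 4)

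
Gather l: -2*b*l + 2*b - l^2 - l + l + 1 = -2*b*l + 2*b - l^2 + 1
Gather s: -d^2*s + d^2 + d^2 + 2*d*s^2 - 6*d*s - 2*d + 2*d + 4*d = 2*d^2 + 2*d*s^2 + 4*d + s*(-d^2 - 6*d)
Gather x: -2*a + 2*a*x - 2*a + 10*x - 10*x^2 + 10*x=-4*a - 10*x^2 + x*(2*a + 20)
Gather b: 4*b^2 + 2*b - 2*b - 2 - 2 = 4*b^2 - 4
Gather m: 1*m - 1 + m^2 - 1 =m^2 + m - 2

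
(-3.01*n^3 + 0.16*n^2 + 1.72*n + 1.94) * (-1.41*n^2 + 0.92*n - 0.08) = 4.2441*n^5 - 2.9948*n^4 - 2.0372*n^3 - 1.1658*n^2 + 1.6472*n - 0.1552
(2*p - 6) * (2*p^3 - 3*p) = 4*p^4 - 12*p^3 - 6*p^2 + 18*p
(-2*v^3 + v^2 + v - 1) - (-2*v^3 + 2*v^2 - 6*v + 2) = -v^2 + 7*v - 3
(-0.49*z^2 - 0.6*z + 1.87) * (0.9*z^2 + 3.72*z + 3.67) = -0.441*z^4 - 2.3628*z^3 - 2.3473*z^2 + 4.7544*z + 6.8629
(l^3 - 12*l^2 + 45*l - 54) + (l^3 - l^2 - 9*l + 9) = 2*l^3 - 13*l^2 + 36*l - 45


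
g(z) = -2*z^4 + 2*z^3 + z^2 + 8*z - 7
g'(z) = -8*z^3 + 6*z^2 + 2*z + 8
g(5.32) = -1237.05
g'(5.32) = -1016.10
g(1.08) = 2.60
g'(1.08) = 7.08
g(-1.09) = -19.95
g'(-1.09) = 23.31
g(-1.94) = -61.69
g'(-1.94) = 85.11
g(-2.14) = -81.09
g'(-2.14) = 109.60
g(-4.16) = -765.92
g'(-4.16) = 679.44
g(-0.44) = -10.57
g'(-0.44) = 8.96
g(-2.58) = -143.95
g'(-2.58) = 180.17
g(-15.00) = -107902.00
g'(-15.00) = 28328.00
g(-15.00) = -107902.00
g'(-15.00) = 28328.00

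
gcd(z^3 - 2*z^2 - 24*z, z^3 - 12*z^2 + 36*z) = z^2 - 6*z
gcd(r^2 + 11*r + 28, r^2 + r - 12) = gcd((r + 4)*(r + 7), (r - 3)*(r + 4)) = r + 4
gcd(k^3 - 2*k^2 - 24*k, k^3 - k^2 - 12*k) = k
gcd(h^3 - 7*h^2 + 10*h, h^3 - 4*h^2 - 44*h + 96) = h - 2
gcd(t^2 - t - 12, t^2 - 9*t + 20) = t - 4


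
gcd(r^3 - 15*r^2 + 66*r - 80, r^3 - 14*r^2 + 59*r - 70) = r^2 - 7*r + 10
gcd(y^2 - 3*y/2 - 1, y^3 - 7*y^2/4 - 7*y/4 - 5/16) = y + 1/2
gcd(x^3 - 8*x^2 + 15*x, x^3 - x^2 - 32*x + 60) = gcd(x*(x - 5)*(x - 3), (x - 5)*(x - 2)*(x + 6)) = x - 5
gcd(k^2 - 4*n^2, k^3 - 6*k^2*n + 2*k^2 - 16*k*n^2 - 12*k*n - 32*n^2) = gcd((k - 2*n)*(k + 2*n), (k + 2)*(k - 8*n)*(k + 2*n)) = k + 2*n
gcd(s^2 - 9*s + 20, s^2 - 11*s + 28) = s - 4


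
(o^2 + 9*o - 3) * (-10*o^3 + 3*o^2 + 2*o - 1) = -10*o^5 - 87*o^4 + 59*o^3 + 8*o^2 - 15*o + 3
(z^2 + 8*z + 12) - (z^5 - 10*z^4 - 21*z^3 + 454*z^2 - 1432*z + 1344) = -z^5 + 10*z^4 + 21*z^3 - 453*z^2 + 1440*z - 1332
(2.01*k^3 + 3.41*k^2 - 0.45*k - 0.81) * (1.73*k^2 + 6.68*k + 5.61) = 3.4773*k^5 + 19.3261*k^4 + 33.2764*k^3 + 14.7228*k^2 - 7.9353*k - 4.5441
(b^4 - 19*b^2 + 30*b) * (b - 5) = b^5 - 5*b^4 - 19*b^3 + 125*b^2 - 150*b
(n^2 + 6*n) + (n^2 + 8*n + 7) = 2*n^2 + 14*n + 7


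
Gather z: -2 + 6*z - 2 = 6*z - 4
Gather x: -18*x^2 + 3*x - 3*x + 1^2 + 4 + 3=8 - 18*x^2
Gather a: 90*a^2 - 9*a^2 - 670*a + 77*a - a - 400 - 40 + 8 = 81*a^2 - 594*a - 432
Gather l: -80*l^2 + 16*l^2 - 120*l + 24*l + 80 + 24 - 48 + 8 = -64*l^2 - 96*l + 64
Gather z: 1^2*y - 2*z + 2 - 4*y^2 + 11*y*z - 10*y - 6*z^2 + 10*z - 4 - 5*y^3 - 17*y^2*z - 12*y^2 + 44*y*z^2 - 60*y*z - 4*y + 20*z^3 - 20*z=-5*y^3 - 16*y^2 - 13*y + 20*z^3 + z^2*(44*y - 6) + z*(-17*y^2 - 49*y - 12) - 2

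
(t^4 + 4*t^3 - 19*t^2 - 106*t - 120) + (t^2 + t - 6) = t^4 + 4*t^3 - 18*t^2 - 105*t - 126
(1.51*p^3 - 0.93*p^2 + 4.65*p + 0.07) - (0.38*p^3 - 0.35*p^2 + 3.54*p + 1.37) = 1.13*p^3 - 0.58*p^2 + 1.11*p - 1.3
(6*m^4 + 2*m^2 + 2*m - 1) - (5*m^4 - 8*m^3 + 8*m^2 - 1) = m^4 + 8*m^3 - 6*m^2 + 2*m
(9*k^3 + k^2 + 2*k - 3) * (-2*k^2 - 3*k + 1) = -18*k^5 - 29*k^4 + 2*k^3 + k^2 + 11*k - 3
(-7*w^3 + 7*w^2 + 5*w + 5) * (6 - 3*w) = 21*w^4 - 63*w^3 + 27*w^2 + 15*w + 30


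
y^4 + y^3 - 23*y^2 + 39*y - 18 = (y - 3)*(y - 1)^2*(y + 6)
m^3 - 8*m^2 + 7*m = m*(m - 7)*(m - 1)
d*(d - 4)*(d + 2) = d^3 - 2*d^2 - 8*d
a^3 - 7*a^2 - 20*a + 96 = (a - 8)*(a - 3)*(a + 4)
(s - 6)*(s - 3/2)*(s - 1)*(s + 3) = s^4 - 11*s^3/2 - 9*s^2 + 81*s/2 - 27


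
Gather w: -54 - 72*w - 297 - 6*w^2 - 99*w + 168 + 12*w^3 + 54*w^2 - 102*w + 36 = 12*w^3 + 48*w^2 - 273*w - 147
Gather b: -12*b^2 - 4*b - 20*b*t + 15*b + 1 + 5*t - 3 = -12*b^2 + b*(11 - 20*t) + 5*t - 2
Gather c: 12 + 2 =14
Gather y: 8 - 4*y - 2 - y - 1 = 5 - 5*y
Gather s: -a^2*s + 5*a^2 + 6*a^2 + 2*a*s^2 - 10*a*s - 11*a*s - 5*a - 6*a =11*a^2 + 2*a*s^2 - 11*a + s*(-a^2 - 21*a)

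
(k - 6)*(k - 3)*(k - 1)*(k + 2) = k^4 - 8*k^3 + 7*k^2 + 36*k - 36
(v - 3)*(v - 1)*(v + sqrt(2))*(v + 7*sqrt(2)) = v^4 - 4*v^3 + 8*sqrt(2)*v^3 - 32*sqrt(2)*v^2 + 17*v^2 - 56*v + 24*sqrt(2)*v + 42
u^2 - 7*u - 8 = (u - 8)*(u + 1)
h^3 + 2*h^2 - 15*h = h*(h - 3)*(h + 5)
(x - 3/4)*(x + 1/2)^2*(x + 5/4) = x^4 + 3*x^3/2 - 3*x^2/16 - 13*x/16 - 15/64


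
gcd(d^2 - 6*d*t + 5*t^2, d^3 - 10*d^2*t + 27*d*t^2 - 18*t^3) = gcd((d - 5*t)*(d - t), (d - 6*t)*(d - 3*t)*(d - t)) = -d + t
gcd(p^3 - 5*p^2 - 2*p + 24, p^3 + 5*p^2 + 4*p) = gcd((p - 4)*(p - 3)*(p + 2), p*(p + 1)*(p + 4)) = 1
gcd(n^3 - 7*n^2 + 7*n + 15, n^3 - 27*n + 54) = n - 3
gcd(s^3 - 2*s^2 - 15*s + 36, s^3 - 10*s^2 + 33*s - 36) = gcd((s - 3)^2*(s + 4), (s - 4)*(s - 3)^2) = s^2 - 6*s + 9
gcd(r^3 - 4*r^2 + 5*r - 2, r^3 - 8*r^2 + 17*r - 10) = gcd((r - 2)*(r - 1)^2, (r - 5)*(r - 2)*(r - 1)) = r^2 - 3*r + 2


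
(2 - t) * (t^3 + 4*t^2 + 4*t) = -t^4 - 2*t^3 + 4*t^2 + 8*t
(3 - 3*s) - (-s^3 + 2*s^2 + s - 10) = s^3 - 2*s^2 - 4*s + 13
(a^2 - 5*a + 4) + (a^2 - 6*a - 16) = 2*a^2 - 11*a - 12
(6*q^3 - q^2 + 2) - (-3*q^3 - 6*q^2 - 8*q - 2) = 9*q^3 + 5*q^2 + 8*q + 4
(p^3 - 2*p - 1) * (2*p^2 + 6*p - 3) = 2*p^5 + 6*p^4 - 7*p^3 - 14*p^2 + 3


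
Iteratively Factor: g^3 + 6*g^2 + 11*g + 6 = (g + 1)*(g^2 + 5*g + 6) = (g + 1)*(g + 3)*(g + 2)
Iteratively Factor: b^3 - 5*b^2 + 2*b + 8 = (b + 1)*(b^2 - 6*b + 8) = (b - 2)*(b + 1)*(b - 4)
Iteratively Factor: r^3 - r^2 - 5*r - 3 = (r + 1)*(r^2 - 2*r - 3) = (r + 1)^2*(r - 3)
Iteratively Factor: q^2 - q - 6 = (q + 2)*(q - 3)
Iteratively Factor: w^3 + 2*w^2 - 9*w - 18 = (w + 2)*(w^2 - 9) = (w - 3)*(w + 2)*(w + 3)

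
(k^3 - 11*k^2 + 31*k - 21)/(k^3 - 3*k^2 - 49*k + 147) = (k - 1)/(k + 7)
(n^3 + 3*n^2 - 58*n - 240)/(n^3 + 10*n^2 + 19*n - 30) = (n - 8)/(n - 1)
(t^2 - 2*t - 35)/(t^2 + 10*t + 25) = (t - 7)/(t + 5)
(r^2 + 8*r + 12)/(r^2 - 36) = (r + 2)/(r - 6)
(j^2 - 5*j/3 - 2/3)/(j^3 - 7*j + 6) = (j + 1/3)/(j^2 + 2*j - 3)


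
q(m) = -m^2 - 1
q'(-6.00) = 12.00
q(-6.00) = -37.00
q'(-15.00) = 30.00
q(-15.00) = -226.00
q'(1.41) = -2.82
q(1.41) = -2.99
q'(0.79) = -1.58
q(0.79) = -1.62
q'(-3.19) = 6.38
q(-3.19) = -11.18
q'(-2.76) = 5.52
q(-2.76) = -8.62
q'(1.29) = -2.58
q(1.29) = -2.66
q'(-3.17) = 6.34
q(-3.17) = -11.05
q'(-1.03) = 2.06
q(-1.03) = -2.06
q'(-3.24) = 6.48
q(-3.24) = -11.50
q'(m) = -2*m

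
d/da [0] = 0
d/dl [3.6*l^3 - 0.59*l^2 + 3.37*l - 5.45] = 10.8*l^2 - 1.18*l + 3.37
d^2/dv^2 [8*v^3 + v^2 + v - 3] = 48*v + 2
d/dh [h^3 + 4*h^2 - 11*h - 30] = 3*h^2 + 8*h - 11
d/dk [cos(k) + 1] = -sin(k)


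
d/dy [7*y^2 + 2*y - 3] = 14*y + 2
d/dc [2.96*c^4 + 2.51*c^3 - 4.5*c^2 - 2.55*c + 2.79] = 11.84*c^3 + 7.53*c^2 - 9.0*c - 2.55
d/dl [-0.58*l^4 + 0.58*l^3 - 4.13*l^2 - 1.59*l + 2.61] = -2.32*l^3 + 1.74*l^2 - 8.26*l - 1.59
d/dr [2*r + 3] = 2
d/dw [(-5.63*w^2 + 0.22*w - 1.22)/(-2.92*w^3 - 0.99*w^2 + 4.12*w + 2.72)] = (-16.4396*w^4 + 1.2848*w^3 - 33.665*w^2 - 33.0428*w + 5.6248)/(8.5264*w^6 + 5.7816*w^5 - 23.0807*w^4 - 24.0424*w^3 + 11.5888*w^2 + 22.4128*w + 7.3984)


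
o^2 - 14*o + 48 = (o - 8)*(o - 6)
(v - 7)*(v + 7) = v^2 - 49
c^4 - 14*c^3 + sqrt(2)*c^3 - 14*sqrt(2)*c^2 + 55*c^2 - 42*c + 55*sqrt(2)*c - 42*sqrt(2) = (c - 7)*(c - 6)*(c - 1)*(c + sqrt(2))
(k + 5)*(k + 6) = k^2 + 11*k + 30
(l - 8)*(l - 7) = l^2 - 15*l + 56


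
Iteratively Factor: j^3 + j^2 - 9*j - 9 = (j - 3)*(j^2 + 4*j + 3) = (j - 3)*(j + 1)*(j + 3)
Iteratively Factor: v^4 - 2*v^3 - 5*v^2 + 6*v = (v - 3)*(v^3 + v^2 - 2*v) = v*(v - 3)*(v^2 + v - 2) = v*(v - 3)*(v + 2)*(v - 1)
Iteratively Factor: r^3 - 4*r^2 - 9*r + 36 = (r - 4)*(r^2 - 9) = (r - 4)*(r + 3)*(r - 3)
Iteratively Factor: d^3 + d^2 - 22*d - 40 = (d + 4)*(d^2 - 3*d - 10) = (d - 5)*(d + 4)*(d + 2)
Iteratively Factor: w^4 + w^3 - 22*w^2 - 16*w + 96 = (w - 2)*(w^3 + 3*w^2 - 16*w - 48) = (w - 2)*(w + 3)*(w^2 - 16) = (w - 4)*(w - 2)*(w + 3)*(w + 4)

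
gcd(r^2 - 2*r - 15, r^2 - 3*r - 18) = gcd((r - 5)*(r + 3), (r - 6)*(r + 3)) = r + 3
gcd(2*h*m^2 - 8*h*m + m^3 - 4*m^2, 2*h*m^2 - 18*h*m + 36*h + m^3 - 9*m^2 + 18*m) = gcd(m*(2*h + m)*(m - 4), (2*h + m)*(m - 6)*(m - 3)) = 2*h + m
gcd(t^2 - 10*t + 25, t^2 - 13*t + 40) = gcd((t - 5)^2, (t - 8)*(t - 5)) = t - 5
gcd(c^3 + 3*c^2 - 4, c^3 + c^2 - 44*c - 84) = c + 2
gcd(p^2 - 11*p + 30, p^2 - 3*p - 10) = p - 5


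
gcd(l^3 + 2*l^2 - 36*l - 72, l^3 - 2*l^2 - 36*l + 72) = l^2 - 36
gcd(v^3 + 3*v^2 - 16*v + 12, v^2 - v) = v - 1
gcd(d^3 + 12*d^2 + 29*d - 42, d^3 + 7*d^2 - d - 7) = d^2 + 6*d - 7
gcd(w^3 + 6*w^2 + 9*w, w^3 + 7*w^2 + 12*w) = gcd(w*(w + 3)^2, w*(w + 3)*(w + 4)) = w^2 + 3*w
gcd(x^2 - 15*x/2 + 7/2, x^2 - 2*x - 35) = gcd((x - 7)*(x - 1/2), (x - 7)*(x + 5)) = x - 7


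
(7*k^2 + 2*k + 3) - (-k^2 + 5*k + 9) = 8*k^2 - 3*k - 6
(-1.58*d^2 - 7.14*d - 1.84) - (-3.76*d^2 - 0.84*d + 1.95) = 2.18*d^2 - 6.3*d - 3.79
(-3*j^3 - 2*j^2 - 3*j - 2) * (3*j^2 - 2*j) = -9*j^5 - 5*j^3 + 4*j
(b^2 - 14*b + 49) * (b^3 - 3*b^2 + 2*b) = b^5 - 17*b^4 + 93*b^3 - 175*b^2 + 98*b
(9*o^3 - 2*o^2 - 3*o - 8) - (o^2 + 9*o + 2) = 9*o^3 - 3*o^2 - 12*o - 10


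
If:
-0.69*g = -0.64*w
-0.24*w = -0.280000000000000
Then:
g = 1.08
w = 1.17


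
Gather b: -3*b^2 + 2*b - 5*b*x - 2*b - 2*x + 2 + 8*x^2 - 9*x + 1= -3*b^2 - 5*b*x + 8*x^2 - 11*x + 3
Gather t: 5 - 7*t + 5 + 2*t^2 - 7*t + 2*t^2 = 4*t^2 - 14*t + 10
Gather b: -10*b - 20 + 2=-10*b - 18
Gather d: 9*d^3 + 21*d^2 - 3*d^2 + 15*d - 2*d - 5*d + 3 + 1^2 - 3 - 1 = 9*d^3 + 18*d^2 + 8*d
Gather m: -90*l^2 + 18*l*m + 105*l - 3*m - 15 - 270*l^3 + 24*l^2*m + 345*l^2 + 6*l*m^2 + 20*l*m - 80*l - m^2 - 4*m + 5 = -270*l^3 + 255*l^2 + 25*l + m^2*(6*l - 1) + m*(24*l^2 + 38*l - 7) - 10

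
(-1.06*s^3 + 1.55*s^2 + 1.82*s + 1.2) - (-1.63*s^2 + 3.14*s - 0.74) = -1.06*s^3 + 3.18*s^2 - 1.32*s + 1.94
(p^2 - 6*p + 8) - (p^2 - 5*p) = 8 - p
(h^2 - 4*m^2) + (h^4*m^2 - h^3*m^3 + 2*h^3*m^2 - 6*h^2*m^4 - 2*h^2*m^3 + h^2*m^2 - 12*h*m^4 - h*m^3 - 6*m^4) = h^4*m^2 - h^3*m^3 + 2*h^3*m^2 - 6*h^2*m^4 - 2*h^2*m^3 + h^2*m^2 + h^2 - 12*h*m^4 - h*m^3 - 6*m^4 - 4*m^2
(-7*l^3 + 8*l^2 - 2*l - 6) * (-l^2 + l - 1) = 7*l^5 - 15*l^4 + 17*l^3 - 4*l^2 - 4*l + 6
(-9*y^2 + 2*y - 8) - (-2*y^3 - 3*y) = 2*y^3 - 9*y^2 + 5*y - 8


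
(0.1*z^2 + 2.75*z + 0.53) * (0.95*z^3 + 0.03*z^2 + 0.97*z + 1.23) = 0.095*z^5 + 2.6155*z^4 + 0.683*z^3 + 2.8064*z^2 + 3.8966*z + 0.6519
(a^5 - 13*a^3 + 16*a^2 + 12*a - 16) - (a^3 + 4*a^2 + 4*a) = a^5 - 14*a^3 + 12*a^2 + 8*a - 16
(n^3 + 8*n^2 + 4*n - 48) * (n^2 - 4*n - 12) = n^5 + 4*n^4 - 40*n^3 - 160*n^2 + 144*n + 576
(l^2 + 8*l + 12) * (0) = 0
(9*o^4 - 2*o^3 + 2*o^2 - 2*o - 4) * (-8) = -72*o^4 + 16*o^3 - 16*o^2 + 16*o + 32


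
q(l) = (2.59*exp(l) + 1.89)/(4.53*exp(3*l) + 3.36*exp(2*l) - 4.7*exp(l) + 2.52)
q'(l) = (2.59*exp(l) + 1.89)*(-13.59*exp(3*l) - 6.72*exp(2*l) + 4.7*exp(l))/(4.53*exp(3*l) + 3.36*exp(2*l) - 4.7*exp(l) + 2.52)^2 + 2.59*exp(l)/(4.53*exp(3*l) + 3.36*exp(2*l) - 4.7*exp(l) + 2.52) = (-23.4654*exp(3*l) - 34.3875*exp(2*l) - 12.7008*exp(l) + 15.4098)*exp(l)/(20.5209*exp(6*l) + 30.4416*exp(5*l) - 31.2924*exp(4*l) - 8.7528*exp(3*l) + 39.0244*exp(2*l) - 23.688*exp(l) + 6.3504)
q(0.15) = 0.56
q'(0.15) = -1.27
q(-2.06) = 1.12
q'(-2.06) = 0.43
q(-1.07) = 1.87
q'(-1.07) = 0.94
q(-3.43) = 0.83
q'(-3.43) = 0.09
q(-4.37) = 0.78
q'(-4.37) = 0.03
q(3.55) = 0.00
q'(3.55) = -0.00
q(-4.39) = 0.78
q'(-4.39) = 0.03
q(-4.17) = 0.79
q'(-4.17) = 0.04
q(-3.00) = 0.88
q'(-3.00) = 0.14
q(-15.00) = 0.75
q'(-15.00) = 0.00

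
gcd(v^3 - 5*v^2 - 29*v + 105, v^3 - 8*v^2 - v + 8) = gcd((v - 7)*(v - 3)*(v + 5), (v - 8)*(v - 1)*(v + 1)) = 1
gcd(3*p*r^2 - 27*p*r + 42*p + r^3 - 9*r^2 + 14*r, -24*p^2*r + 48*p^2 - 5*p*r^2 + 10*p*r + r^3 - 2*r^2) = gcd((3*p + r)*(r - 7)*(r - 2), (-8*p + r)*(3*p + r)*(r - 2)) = 3*p*r - 6*p + r^2 - 2*r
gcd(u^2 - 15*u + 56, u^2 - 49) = u - 7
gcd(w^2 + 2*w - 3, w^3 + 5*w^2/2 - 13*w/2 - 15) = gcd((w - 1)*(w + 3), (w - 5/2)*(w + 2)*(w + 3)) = w + 3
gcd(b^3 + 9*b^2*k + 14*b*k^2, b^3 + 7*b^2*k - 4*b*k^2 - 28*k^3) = b^2 + 9*b*k + 14*k^2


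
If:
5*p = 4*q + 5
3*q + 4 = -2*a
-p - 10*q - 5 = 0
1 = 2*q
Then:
No Solution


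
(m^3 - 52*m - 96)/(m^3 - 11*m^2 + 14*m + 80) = (m + 6)/(m - 5)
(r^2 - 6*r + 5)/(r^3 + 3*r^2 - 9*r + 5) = (r - 5)/(r^2 + 4*r - 5)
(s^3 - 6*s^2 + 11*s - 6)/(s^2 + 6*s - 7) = (s^2 - 5*s + 6)/(s + 7)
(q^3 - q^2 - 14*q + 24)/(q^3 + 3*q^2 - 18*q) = (q^2 + 2*q - 8)/(q*(q + 6))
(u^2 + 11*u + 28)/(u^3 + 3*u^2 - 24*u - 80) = (u + 7)/(u^2 - u - 20)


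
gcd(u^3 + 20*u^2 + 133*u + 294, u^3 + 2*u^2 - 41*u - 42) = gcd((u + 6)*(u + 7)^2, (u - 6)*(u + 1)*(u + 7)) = u + 7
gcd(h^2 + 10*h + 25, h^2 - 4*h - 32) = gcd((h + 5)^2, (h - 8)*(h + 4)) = 1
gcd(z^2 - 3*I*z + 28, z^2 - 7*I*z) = z - 7*I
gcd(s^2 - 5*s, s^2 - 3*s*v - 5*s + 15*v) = s - 5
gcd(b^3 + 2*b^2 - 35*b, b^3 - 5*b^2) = b^2 - 5*b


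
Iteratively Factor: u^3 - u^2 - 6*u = (u)*(u^2 - u - 6) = u*(u + 2)*(u - 3)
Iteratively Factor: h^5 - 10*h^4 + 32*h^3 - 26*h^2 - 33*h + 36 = (h - 3)*(h^4 - 7*h^3 + 11*h^2 + 7*h - 12) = (h - 3)*(h - 1)*(h^3 - 6*h^2 + 5*h + 12) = (h - 4)*(h - 3)*(h - 1)*(h^2 - 2*h - 3) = (h - 4)*(h - 3)^2*(h - 1)*(h + 1)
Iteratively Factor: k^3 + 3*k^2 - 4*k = (k)*(k^2 + 3*k - 4) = k*(k - 1)*(k + 4)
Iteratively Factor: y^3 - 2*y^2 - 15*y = (y - 5)*(y^2 + 3*y) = (y - 5)*(y + 3)*(y)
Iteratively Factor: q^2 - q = (q)*(q - 1)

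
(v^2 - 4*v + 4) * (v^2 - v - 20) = v^4 - 5*v^3 - 12*v^2 + 76*v - 80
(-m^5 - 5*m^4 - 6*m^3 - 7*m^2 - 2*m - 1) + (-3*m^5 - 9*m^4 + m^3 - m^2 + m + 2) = -4*m^5 - 14*m^4 - 5*m^3 - 8*m^2 - m + 1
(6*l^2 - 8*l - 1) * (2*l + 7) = 12*l^3 + 26*l^2 - 58*l - 7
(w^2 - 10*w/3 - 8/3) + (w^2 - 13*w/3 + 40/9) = 2*w^2 - 23*w/3 + 16/9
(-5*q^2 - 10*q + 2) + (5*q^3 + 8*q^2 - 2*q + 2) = 5*q^3 + 3*q^2 - 12*q + 4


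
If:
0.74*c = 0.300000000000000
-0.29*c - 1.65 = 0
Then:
No Solution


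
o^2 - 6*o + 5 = (o - 5)*(o - 1)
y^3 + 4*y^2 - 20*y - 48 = (y - 4)*(y + 2)*(y + 6)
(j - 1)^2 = j^2 - 2*j + 1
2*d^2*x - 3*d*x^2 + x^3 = x*(-2*d + x)*(-d + x)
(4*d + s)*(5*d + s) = 20*d^2 + 9*d*s + s^2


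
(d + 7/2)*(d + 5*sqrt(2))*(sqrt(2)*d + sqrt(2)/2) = sqrt(2)*d^3 + 4*sqrt(2)*d^2 + 10*d^2 + 7*sqrt(2)*d/4 + 40*d + 35/2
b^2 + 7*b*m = b*(b + 7*m)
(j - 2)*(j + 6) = j^2 + 4*j - 12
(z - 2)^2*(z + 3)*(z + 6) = z^4 + 5*z^3 - 14*z^2 - 36*z + 72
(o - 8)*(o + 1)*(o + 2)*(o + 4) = o^4 - o^3 - 42*o^2 - 104*o - 64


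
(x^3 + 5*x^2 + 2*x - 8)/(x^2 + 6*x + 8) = x - 1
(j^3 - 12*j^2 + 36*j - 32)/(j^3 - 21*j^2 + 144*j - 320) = (j^2 - 4*j + 4)/(j^2 - 13*j + 40)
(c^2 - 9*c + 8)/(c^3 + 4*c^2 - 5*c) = (c - 8)/(c*(c + 5))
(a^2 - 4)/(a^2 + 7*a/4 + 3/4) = 4*(a^2 - 4)/(4*a^2 + 7*a + 3)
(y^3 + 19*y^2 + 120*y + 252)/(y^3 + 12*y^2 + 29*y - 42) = (y + 6)/(y - 1)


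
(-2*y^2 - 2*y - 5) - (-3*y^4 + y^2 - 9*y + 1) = 3*y^4 - 3*y^2 + 7*y - 6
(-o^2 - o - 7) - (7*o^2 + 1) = -8*o^2 - o - 8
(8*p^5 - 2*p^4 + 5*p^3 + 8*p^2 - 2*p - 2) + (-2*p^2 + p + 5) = 8*p^5 - 2*p^4 + 5*p^3 + 6*p^2 - p + 3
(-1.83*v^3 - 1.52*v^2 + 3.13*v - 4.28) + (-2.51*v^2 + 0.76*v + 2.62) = -1.83*v^3 - 4.03*v^2 + 3.89*v - 1.66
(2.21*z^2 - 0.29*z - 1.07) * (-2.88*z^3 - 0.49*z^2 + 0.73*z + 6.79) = -6.3648*z^5 - 0.2477*z^4 + 4.837*z^3 + 15.3185*z^2 - 2.7502*z - 7.2653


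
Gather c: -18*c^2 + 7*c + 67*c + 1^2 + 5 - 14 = -18*c^2 + 74*c - 8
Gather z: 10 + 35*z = 35*z + 10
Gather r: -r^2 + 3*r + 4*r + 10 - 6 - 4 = -r^2 + 7*r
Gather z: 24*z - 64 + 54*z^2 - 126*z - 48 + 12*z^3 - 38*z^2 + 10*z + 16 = 12*z^3 + 16*z^2 - 92*z - 96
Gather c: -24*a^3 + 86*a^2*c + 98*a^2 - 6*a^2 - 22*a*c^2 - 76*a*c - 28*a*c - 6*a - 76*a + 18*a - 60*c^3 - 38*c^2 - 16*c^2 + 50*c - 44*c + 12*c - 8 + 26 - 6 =-24*a^3 + 92*a^2 - 64*a - 60*c^3 + c^2*(-22*a - 54) + c*(86*a^2 - 104*a + 18) + 12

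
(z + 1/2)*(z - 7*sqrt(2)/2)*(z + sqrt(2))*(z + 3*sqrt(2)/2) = z^4 - sqrt(2)*z^3 + z^3/2 - 29*z^2/2 - sqrt(2)*z^2/2 - 21*sqrt(2)*z/2 - 29*z/4 - 21*sqrt(2)/4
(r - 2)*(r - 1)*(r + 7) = r^3 + 4*r^2 - 19*r + 14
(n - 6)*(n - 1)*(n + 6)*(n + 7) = n^4 + 6*n^3 - 43*n^2 - 216*n + 252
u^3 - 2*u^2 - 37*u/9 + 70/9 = (u - 7/3)*(u - 5/3)*(u + 2)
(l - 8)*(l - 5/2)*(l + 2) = l^3 - 17*l^2/2 - l + 40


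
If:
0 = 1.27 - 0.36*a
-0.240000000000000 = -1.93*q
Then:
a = 3.53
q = 0.12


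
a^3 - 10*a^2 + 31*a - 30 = (a - 5)*(a - 3)*(a - 2)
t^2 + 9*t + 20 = (t + 4)*(t + 5)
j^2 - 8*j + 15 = (j - 5)*(j - 3)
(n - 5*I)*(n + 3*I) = n^2 - 2*I*n + 15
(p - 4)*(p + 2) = p^2 - 2*p - 8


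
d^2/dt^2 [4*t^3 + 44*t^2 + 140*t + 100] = 24*t + 88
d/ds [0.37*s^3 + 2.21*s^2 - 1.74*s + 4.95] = 1.11*s^2 + 4.42*s - 1.74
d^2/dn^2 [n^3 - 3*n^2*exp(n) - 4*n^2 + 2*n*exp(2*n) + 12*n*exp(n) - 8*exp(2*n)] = -3*n^2*exp(n) + 8*n*exp(2*n) + 6*n - 24*exp(2*n) + 18*exp(n) - 8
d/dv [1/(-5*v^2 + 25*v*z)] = (2*v/5 - z)/(v^2*(v - 5*z)^2)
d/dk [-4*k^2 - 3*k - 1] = -8*k - 3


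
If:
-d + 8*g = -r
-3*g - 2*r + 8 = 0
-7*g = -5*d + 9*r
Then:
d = 20/3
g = 16/39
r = 44/13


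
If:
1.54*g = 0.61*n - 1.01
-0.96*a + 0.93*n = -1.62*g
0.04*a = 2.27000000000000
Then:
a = 56.75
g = 13.34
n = 35.34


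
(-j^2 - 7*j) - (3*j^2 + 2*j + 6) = -4*j^2 - 9*j - 6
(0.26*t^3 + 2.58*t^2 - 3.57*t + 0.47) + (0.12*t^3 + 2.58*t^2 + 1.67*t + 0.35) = 0.38*t^3 + 5.16*t^2 - 1.9*t + 0.82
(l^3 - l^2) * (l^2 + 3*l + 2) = l^5 + 2*l^4 - l^3 - 2*l^2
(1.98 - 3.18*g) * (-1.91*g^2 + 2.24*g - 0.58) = 6.0738*g^3 - 10.905*g^2 + 6.2796*g - 1.1484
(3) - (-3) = 6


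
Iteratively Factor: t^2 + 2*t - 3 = (t - 1)*(t + 3)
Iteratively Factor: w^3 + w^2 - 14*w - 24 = (w - 4)*(w^2 + 5*w + 6) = (w - 4)*(w + 2)*(w + 3)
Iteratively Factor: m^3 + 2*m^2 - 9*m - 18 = (m + 3)*(m^2 - m - 6) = (m + 2)*(m + 3)*(m - 3)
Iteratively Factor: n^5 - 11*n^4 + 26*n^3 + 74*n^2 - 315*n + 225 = (n + 3)*(n^4 - 14*n^3 + 68*n^2 - 130*n + 75) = (n - 1)*(n + 3)*(n^3 - 13*n^2 + 55*n - 75) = (n - 3)*(n - 1)*(n + 3)*(n^2 - 10*n + 25) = (n - 5)*(n - 3)*(n - 1)*(n + 3)*(n - 5)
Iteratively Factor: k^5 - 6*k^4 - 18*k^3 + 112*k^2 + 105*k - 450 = (k + 3)*(k^4 - 9*k^3 + 9*k^2 + 85*k - 150) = (k - 2)*(k + 3)*(k^3 - 7*k^2 - 5*k + 75) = (k - 2)*(k + 3)^2*(k^2 - 10*k + 25) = (k - 5)*(k - 2)*(k + 3)^2*(k - 5)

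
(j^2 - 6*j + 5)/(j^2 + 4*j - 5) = (j - 5)/(j + 5)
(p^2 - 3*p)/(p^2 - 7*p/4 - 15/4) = 4*p/(4*p + 5)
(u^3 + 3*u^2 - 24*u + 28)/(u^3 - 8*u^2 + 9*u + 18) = (u^3 + 3*u^2 - 24*u + 28)/(u^3 - 8*u^2 + 9*u + 18)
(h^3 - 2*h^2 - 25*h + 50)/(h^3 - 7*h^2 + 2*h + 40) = (h^2 + 3*h - 10)/(h^2 - 2*h - 8)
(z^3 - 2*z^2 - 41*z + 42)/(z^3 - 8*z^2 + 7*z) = (z + 6)/z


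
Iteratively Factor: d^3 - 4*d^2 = (d - 4)*(d^2) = d*(d - 4)*(d)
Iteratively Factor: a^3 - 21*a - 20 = (a + 4)*(a^2 - 4*a - 5) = (a - 5)*(a + 4)*(a + 1)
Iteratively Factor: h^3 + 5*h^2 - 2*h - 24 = (h + 4)*(h^2 + h - 6) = (h + 3)*(h + 4)*(h - 2)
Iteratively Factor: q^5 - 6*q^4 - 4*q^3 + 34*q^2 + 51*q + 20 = (q - 4)*(q^4 - 2*q^3 - 12*q^2 - 14*q - 5) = (q - 4)*(q + 1)*(q^3 - 3*q^2 - 9*q - 5) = (q - 5)*(q - 4)*(q + 1)*(q^2 + 2*q + 1) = (q - 5)*(q - 4)*(q + 1)^2*(q + 1)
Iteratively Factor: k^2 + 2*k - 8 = (k + 4)*(k - 2)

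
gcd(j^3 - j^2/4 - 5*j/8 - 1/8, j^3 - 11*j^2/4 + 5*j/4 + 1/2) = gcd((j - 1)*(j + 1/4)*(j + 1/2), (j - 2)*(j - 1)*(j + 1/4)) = j^2 - 3*j/4 - 1/4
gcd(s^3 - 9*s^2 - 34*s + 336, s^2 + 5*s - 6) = s + 6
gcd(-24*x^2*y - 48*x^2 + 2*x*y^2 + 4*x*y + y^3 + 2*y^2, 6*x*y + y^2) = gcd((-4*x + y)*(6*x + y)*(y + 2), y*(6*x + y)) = 6*x + y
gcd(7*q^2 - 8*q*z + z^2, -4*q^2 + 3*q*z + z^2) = -q + z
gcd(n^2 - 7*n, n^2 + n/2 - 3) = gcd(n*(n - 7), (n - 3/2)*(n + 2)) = 1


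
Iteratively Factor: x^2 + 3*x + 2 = (x + 1)*(x + 2)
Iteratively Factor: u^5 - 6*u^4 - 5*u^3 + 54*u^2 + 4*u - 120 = (u - 5)*(u^4 - u^3 - 10*u^2 + 4*u + 24) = (u - 5)*(u + 2)*(u^3 - 3*u^2 - 4*u + 12) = (u - 5)*(u - 2)*(u + 2)*(u^2 - u - 6) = (u - 5)*(u - 3)*(u - 2)*(u + 2)*(u + 2)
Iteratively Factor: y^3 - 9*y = (y + 3)*(y^2 - 3*y) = y*(y + 3)*(y - 3)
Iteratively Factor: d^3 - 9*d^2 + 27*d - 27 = (d - 3)*(d^2 - 6*d + 9) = (d - 3)^2*(d - 3)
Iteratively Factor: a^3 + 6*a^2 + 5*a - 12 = (a - 1)*(a^2 + 7*a + 12) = (a - 1)*(a + 4)*(a + 3)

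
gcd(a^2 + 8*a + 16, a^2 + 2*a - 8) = a + 4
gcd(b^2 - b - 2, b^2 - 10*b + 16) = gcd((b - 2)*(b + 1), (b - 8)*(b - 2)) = b - 2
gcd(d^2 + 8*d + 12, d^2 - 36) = d + 6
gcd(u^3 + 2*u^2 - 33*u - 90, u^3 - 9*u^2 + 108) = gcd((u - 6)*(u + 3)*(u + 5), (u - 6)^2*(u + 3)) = u^2 - 3*u - 18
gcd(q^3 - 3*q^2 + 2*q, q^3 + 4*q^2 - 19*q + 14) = q^2 - 3*q + 2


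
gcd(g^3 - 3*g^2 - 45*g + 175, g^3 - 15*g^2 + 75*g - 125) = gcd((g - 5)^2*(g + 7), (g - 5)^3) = g^2 - 10*g + 25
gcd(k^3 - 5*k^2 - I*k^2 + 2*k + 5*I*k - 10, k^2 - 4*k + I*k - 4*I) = k + I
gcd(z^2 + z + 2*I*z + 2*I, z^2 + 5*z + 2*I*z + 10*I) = z + 2*I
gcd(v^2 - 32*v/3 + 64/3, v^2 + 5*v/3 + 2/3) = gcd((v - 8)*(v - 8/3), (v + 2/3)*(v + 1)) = 1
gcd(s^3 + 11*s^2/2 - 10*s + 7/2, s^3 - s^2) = s - 1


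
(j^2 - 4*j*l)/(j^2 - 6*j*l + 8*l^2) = j/(j - 2*l)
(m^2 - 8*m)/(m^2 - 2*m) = (m - 8)/(m - 2)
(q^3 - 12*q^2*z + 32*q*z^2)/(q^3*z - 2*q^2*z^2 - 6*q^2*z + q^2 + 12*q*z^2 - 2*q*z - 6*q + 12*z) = q*(q^2 - 12*q*z + 32*z^2)/(q^3*z - 2*q^2*z^2 - 6*q^2*z + q^2 + 12*q*z^2 - 2*q*z - 6*q + 12*z)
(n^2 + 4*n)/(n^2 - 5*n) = (n + 4)/(n - 5)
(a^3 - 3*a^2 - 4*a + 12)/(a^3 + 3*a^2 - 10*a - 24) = (a - 2)/(a + 4)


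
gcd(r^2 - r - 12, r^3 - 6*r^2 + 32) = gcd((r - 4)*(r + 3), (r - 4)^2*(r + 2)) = r - 4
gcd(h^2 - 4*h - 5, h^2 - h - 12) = 1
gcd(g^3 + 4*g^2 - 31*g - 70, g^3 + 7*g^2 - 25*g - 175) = g^2 + 2*g - 35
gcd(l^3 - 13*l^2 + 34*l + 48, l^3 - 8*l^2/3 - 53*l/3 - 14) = l^2 - 5*l - 6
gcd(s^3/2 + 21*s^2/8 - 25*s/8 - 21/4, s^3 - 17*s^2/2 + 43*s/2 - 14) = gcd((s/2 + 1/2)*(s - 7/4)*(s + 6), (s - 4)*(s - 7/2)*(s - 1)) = 1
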